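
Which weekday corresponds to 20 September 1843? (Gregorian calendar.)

Wednesday

Doomsday rule: the anchor day for the 1800s is Friday. For year 43: 43÷12 = 3 r 7, and 7÷4 = 1, so 3+7+1 = 11.
Friday + 11 ≡ Tuesday — that's 1843's doomsday.
In September the doomsday date is Sep 5.
Sep 20 is 15 days after Sep 5; 15 mod 7 = 1, so Tuesday + 1 = Wednesday.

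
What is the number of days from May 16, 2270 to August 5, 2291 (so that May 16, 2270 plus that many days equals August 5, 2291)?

7751

May 16, 2270 → May 16, 2271: 365 days.
May 16, 2271 → May 16, 2272: 366 days (Feb 29, 2272 is in that span).
May 16, 2272 → May 16, 2273: 365 days.
May 16, 2273 → May 16, 2274: 365 days.
May 16, 2274 → May 16, 2275: 365 days.
May 16, 2275 → May 16, 2276: 366 days (Feb 29, 2276 is in that span).
May 16, 2276 → May 16, 2277: 365 days.
May 16, 2277 → May 16, 2278: 365 days.
May 16, 2278 → May 16, 2279: 365 days.
May 16, 2279 → May 16, 2280: 366 days (Feb 29, 2280 is in that span).
May 16, 2280 → May 16, 2281: 365 days.
May 16, 2281 → May 16, 2282: 365 days.
May 16, 2282 → May 16, 2283: 365 days.
May 16, 2283 → May 16, 2284: 366 days (Feb 29, 2284 is in that span).
May 16, 2284 → May 16, 2285: 365 days.
May 16, 2285 → May 16, 2286: 365 days.
May 16, 2286 → May 16, 2287: 365 days.
May 16, 2287 → May 16, 2288: 366 days (Feb 29, 2288 is in that span).
May 16, 2288 → May 16, 2289: 365 days.
May 16, 2289 → May 16, 2290: 365 days.
May 16, 2290 → May 16, 2291: 365 days.
May 16, 2291 → Jun 16, 2291: 31 days (May has 31).
Jun 16, 2291 → Jul 16, 2291: 30 days (June has 30).
Jul 16, 2291 → Aug 5, 2291: 20 days.
Total: 7751 days.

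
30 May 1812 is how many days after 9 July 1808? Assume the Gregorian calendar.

Jul 9, 1808 → Jul 9, 1809: 365 days.
Jul 9, 1809 → Jul 9, 1810: 365 days.
Jul 9, 1810 → Jul 9, 1811: 365 days.
Jul 9, 1811 → Aug 9, 1811: 31 days (July has 31).
Aug 9, 1811 → Sep 9, 1811: 31 days (August has 31).
Sep 9, 1811 → Oct 9, 1811: 30 days (September has 30).
Oct 9, 1811 → Nov 9, 1811: 31 days (October has 31).
Nov 9, 1811 → Dec 9, 1811: 30 days (November has 30).
Dec 9, 1811 → Jan 9, 1812: 31 days (December has 31).
Jan 9, 1812 → Feb 9, 1812: 31 days (January has 31).
Feb 9, 1812 → Mar 9, 1812: 29 days (February has 29).
Mar 9, 1812 → Apr 9, 1812: 31 days (March has 31).
Apr 9, 1812 → May 9, 1812: 30 days (April has 30).
May 9, 1812 → May 30, 1812: 21 days.
Total: 1421 days.

1421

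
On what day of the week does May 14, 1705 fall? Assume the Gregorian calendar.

Doomsday rule: the anchor day for the 1700s is Sunday. For year 05: 5÷12 = 0 r 5, and 5÷4 = 1, so 0+5+1 = 6.
Sunday + 6 ≡ Saturday — that's 1705's doomsday.
In May the doomsday date is May 9.
May 14 is 5 days after May 9; 5 mod 7 = 5, so Saturday + 5 = Thursday.

Thursday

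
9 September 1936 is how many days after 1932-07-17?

1515

Jul 17, 1932 → Jul 17, 1933: 365 days.
Jul 17, 1933 → Jul 17, 1934: 365 days.
Jul 17, 1934 → Jul 17, 1935: 365 days.
Jul 17, 1935 → Jul 17, 1936: 366 days (Feb 29, 1936 is in that span).
Jul 17, 1936 → Aug 17, 1936: 31 days (July has 31).
Aug 17, 1936 → Sep 9, 1936: 23 days.
Total: 1515 days.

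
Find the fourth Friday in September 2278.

September 27, 2278

September 1, 2278 is a Sunday.
The first Friday is therefore September 6 (5 days later).
The fourth Friday is 6 + 3×7 = September 27.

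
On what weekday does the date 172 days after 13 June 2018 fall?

Jun 13, 2018 is a Wednesday.
172 mod 7 = 4, so 172 days after a Wednesday is Wednesday + 4 = Sunday.

Sunday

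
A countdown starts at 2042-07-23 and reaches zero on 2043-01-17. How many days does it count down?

Jul 23, 2042 → Aug 23, 2042: 31 days (July has 31).
Aug 23, 2042 → Sep 23, 2042: 31 days (August has 31).
Sep 23, 2042 → Oct 23, 2042: 30 days (September has 30).
Oct 23, 2042 → Nov 23, 2042: 31 days (October has 31).
Nov 23, 2042 → Dec 23, 2042: 30 days (November has 30).
Dec 23, 2042 → Jan 17, 2043: 25 days.
Total: 178 days.

178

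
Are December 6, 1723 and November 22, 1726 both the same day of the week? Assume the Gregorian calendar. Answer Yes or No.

From Dec 6, 1723 to Nov 22, 1726 is 1082 days.
1082 mod 7 = 4, so they are different weekdays.
(Dec 6, 1723 is a Monday; Nov 22, 1726 is a Friday.)

No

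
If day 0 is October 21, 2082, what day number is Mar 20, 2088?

1977

Oct 21, 2082 → Oct 21, 2083: 365 days.
Oct 21, 2083 → Oct 21, 2084: 366 days (Feb 29, 2084 is in that span).
Oct 21, 2084 → Oct 21, 2085: 365 days.
Oct 21, 2085 → Oct 21, 2086: 365 days.
Oct 21, 2086 → Oct 21, 2087: 365 days.
Oct 21, 2087 → Nov 21, 2087: 31 days (October has 31).
Nov 21, 2087 → Dec 21, 2087: 30 days (November has 30).
Dec 21, 2087 → Jan 21, 2088: 31 days (December has 31).
Jan 21, 2088 → Feb 21, 2088: 31 days (January has 31).
Feb 21, 2088 → Mar 20, 2088: 28 days.
Total: 1977 days.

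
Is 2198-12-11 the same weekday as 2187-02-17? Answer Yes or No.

From Feb 17, 2187 to Dec 11, 2198 is 4315 days.
4315 mod 7 = 3, so they are different weekdays.
(Feb 17, 2187 is a Saturday; Dec 11, 2198 is a Tuesday.)

No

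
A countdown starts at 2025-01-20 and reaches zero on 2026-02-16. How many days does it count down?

Jan 20, 2025 → Feb 20, 2025: 31 days (January has 31).
Feb 20, 2025 → Mar 20, 2025: 28 days (February has 28).
Mar 20, 2025 → Apr 20, 2025: 31 days (March has 31).
Apr 20, 2025 → May 20, 2025: 30 days (April has 30).
May 20, 2025 → Jun 20, 2025: 31 days (May has 31).
Jun 20, 2025 → Jul 20, 2025: 30 days (June has 30).
Jul 20, 2025 → Aug 20, 2025: 31 days (July has 31).
Aug 20, 2025 → Sep 20, 2025: 31 days (August has 31).
Sep 20, 2025 → Oct 20, 2025: 30 days (September has 30).
Oct 20, 2025 → Nov 20, 2025: 31 days (October has 31).
Nov 20, 2025 → Dec 20, 2025: 30 days (November has 30).
Dec 20, 2025 → Jan 20, 2026: 31 days (December has 31).
Jan 20, 2026 → Feb 16, 2026: 27 days.
Total: 392 days.

392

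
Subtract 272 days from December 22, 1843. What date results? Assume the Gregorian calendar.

−22 → Nov 30, 1843 (end of Nov, 30 days; 250 left).
−30 → Oct 31, 1843 (end of Oct, 31 days; 220 left).
−31 → Sep 30, 1843 (end of Sep, 30 days; 189 left).
−30 → Aug 31, 1843 (end of Aug, 31 days; 159 left).
−31 → Jul 31, 1843 (end of Jul, 31 days; 128 left).
−31 → Jun 30, 1843 (end of Jun, 30 days; 97 left).
−30 → May 31, 1843 (end of May, 31 days; 67 left).
−31 → Apr 30, 1843 (end of Apr, 30 days; 36 left).
−30 → Mar 31, 1843 (end of Mar, 31 days; 6 left).
−6 → Mar 25, 1843.

March 25, 1843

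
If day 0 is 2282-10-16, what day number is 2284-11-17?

Oct 16, 2282 → Oct 16, 2283: 365 days.
Oct 16, 2283 → Nov 16, 2283: 31 days (October has 31).
Nov 16, 2283 → Dec 16, 2283: 30 days (November has 30).
Dec 16, 2283 → Jan 16, 2284: 31 days (December has 31).
Jan 16, 2284 → Feb 16, 2284: 31 days (January has 31).
Feb 16, 2284 → Mar 16, 2284: 29 days (February has 29).
Mar 16, 2284 → Apr 16, 2284: 31 days (March has 31).
Apr 16, 2284 → May 16, 2284: 30 days (April has 30).
May 16, 2284 → Jun 16, 2284: 31 days (May has 31).
Jun 16, 2284 → Jul 16, 2284: 30 days (June has 30).
Jul 16, 2284 → Aug 16, 2284: 31 days (July has 31).
Aug 16, 2284 → Sep 16, 2284: 31 days (August has 31).
Sep 16, 2284 → Oct 16, 2284: 30 days (September has 30).
Oct 16, 2284 → Nov 16, 2284: 31 days (October has 31).
Nov 16, 2284 → Nov 17, 2284: 1 days.
Total: 763 days.

763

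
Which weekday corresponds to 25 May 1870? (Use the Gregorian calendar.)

Wednesday

Doomsday rule: the anchor day for the 1800s is Friday. For year 70: 70÷12 = 5 r 10, and 10÷4 = 2, so 5+10+2 = 17.
Friday + 17 ≡ Monday — that's 1870's doomsday.
In May the doomsday date is May 9.
May 25 is 16 days after May 9; 16 mod 7 = 2, so Monday + 2 = Wednesday.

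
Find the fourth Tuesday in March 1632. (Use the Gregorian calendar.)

March 1, 1632 is a Monday.
The first Tuesday is therefore March 2 (1 days later).
The fourth Tuesday is 2 + 3×7 = March 23.

March 23, 1632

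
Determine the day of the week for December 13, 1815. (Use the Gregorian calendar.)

Doomsday rule: the anchor day for the 1800s is Friday. For year 15: 15÷12 = 1 r 3, and 3÷4 = 0, so 1+3+0 = 4.
Friday + 4 ≡ Tuesday — that's 1815's doomsday.
In December the doomsday date is Dec 12.
Dec 13 is 1 day after Dec 12; 1 mod 7 = 1, so Tuesday + 1 = Wednesday.

Wednesday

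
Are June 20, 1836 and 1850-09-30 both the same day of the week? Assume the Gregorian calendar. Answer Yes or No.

Yes

From Jun 20, 1836 to Sep 30, 1850 is 5215 days.
5215 mod 7 = 0, so they are the same weekday.
(Jun 20, 1836 is a Monday; Sep 30, 1850 is a Monday.)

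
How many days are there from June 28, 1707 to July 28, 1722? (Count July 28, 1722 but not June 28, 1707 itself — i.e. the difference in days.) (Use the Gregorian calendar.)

5509

Jun 28, 1707 → Jun 28, 1708: 366 days (Feb 29, 1708 is in that span).
Jun 28, 1708 → Jun 28, 1709: 365 days.
Jun 28, 1709 → Jun 28, 1710: 365 days.
Jun 28, 1710 → Jun 28, 1711: 365 days.
Jun 28, 1711 → Jun 28, 1712: 366 days (Feb 29, 1712 is in that span).
Jun 28, 1712 → Jun 28, 1713: 365 days.
Jun 28, 1713 → Jun 28, 1714: 365 days.
Jun 28, 1714 → Jun 28, 1715: 365 days.
Jun 28, 1715 → Jun 28, 1716: 366 days (Feb 29, 1716 is in that span).
Jun 28, 1716 → Jun 28, 1717: 365 days.
Jun 28, 1717 → Jun 28, 1718: 365 days.
Jun 28, 1718 → Jun 28, 1719: 365 days.
Jun 28, 1719 → Jun 28, 1720: 366 days (Feb 29, 1720 is in that span).
Jun 28, 1720 → Jun 28, 1721: 365 days.
Jun 28, 1721 → Jul 28, 1721: 30 days (June has 30).
Jul 28, 1721 → Aug 28, 1721: 31 days (July has 31).
Aug 28, 1721 → Sep 28, 1721: 31 days (August has 31).
Sep 28, 1721 → Oct 28, 1721: 30 days (September has 30).
Oct 28, 1721 → Nov 28, 1721: 31 days (October has 31).
Nov 28, 1721 → Dec 28, 1721: 30 days (November has 30).
Dec 28, 1721 → Jan 28, 1722: 31 days (December has 31).
Jan 28, 1722 → Feb 28, 1722: 31 days (January has 31).
Feb 28, 1722 → Mar 28, 1722: 28 days (February has 28).
Mar 28, 1722 → Apr 28, 1722: 31 days (March has 31).
Apr 28, 1722 → May 28, 1722: 30 days (April has 30).
May 28, 1722 → Jun 28, 1722: 31 days (May has 31).
Jun 28, 1722 → Jul 28, 1722: 30 days.
Total: 5509 days.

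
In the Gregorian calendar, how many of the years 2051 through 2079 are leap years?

7

Multiples of 4 in [2051,2079]: 7.
Of those, multiples of 100: 0 (not leap unless ÷400).
Multiples of 400: 0.
Leap years = 7 − 0 + 0 = 7.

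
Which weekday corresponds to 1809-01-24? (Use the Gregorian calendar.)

Tuesday

Doomsday rule: the anchor day for the 1800s is Friday. For year 09: 9÷12 = 0 r 9, and 9÷4 = 2, so 0+9+2 = 11.
Friday + 11 ≡ Tuesday — that's 1809's doomsday.
In January the doomsday date is Jan 3 (1809 is not a leap year).
Jan 24 is 21 days after Jan 3; 21 mod 7 = 0, so Tuesday + 0 = Tuesday.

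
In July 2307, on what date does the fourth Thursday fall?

July 1, 2307 is a Monday.
The first Thursday is therefore July 4 (3 days later).
The fourth Thursday is 4 + 3×7 = July 25.

July 25, 2307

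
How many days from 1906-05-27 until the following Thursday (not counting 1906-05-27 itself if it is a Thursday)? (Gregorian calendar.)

4

May 27, 1906 is a Sunday.
From Sunday to the next Thursday is 4 days.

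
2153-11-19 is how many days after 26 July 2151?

847

Jul 26, 2151 → Jul 26, 2152: 366 days (Feb 29, 2152 is in that span).
Jul 26, 2152 → Jul 26, 2153: 365 days.
Jul 26, 2153 → Aug 26, 2153: 31 days (July has 31).
Aug 26, 2153 → Sep 26, 2153: 31 days (August has 31).
Sep 26, 2153 → Oct 26, 2153: 30 days (September has 30).
Oct 26, 2153 → Nov 19, 2153: 24 days.
Total: 847 days.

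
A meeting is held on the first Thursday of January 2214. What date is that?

January 6, 2214

January 1, 2214 is a Saturday.
The first Thursday is therefore January 6 (5 days later).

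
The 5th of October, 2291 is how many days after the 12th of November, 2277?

5075

Nov 12, 2277 → Nov 12, 2278: 365 days.
Nov 12, 2278 → Nov 12, 2279: 365 days.
Nov 12, 2279 → Nov 12, 2280: 366 days (Feb 29, 2280 is in that span).
Nov 12, 2280 → Nov 12, 2281: 365 days.
Nov 12, 2281 → Nov 12, 2282: 365 days.
Nov 12, 2282 → Nov 12, 2283: 365 days.
Nov 12, 2283 → Nov 12, 2284: 366 days (Feb 29, 2284 is in that span).
Nov 12, 2284 → Nov 12, 2285: 365 days.
Nov 12, 2285 → Nov 12, 2286: 365 days.
Nov 12, 2286 → Nov 12, 2287: 365 days.
Nov 12, 2287 → Nov 12, 2288: 366 days (Feb 29, 2288 is in that span).
Nov 12, 2288 → Nov 12, 2289: 365 days.
Nov 12, 2289 → Nov 12, 2290: 365 days.
Nov 12, 2290 → Dec 12, 2290: 30 days (November has 30).
Dec 12, 2290 → Jan 12, 2291: 31 days (December has 31).
Jan 12, 2291 → Feb 12, 2291: 31 days (January has 31).
Feb 12, 2291 → Mar 12, 2291: 28 days (February has 28).
Mar 12, 2291 → Apr 12, 2291: 31 days (March has 31).
Apr 12, 2291 → May 12, 2291: 30 days (April has 30).
May 12, 2291 → Jun 12, 2291: 31 days (May has 31).
Jun 12, 2291 → Jul 12, 2291: 30 days (June has 30).
Jul 12, 2291 → Aug 12, 2291: 31 days (July has 31).
Aug 12, 2291 → Sep 12, 2291: 31 days (August has 31).
Sep 12, 2291 → Oct 5, 2291: 23 days.
Total: 5075 days.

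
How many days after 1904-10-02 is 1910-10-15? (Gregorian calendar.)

Oct 2, 1904 → Oct 2, 1905: 365 days.
Oct 2, 1905 → Oct 2, 1906: 365 days.
Oct 2, 1906 → Oct 2, 1907: 365 days.
Oct 2, 1907 → Oct 2, 1908: 366 days (Feb 29, 1908 is in that span).
Oct 2, 1908 → Oct 2, 1909: 365 days.
Oct 2, 1909 → Nov 2, 1909: 31 days (October has 31).
Nov 2, 1909 → Dec 2, 1909: 30 days (November has 30).
Dec 2, 1909 → Jan 2, 1910: 31 days (December has 31).
Jan 2, 1910 → Feb 2, 1910: 31 days (January has 31).
Feb 2, 1910 → Mar 2, 1910: 28 days (February has 28).
Mar 2, 1910 → Apr 2, 1910: 31 days (March has 31).
Apr 2, 1910 → May 2, 1910: 30 days (April has 30).
May 2, 1910 → Jun 2, 1910: 31 days (May has 31).
Jun 2, 1910 → Jul 2, 1910: 30 days (June has 30).
Jul 2, 1910 → Aug 2, 1910: 31 days (July has 31).
Aug 2, 1910 → Sep 2, 1910: 31 days (August has 31).
Sep 2, 1910 → Oct 2, 1910: 30 days (September has 30).
Oct 2, 1910 → Oct 15, 1910: 13 days.
Total: 2204 days.

2204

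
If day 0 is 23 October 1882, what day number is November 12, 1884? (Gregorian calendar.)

Oct 23, 1882 → Oct 23, 1883: 365 days.
Oct 23, 1883 → Nov 23, 1883: 31 days (October has 31).
Nov 23, 1883 → Dec 23, 1883: 30 days (November has 30).
Dec 23, 1883 → Jan 23, 1884: 31 days (December has 31).
Jan 23, 1884 → Feb 23, 1884: 31 days (January has 31).
Feb 23, 1884 → Mar 23, 1884: 29 days (February has 29).
Mar 23, 1884 → Apr 23, 1884: 31 days (March has 31).
Apr 23, 1884 → May 23, 1884: 30 days (April has 30).
May 23, 1884 → Jun 23, 1884: 31 days (May has 31).
Jun 23, 1884 → Jul 23, 1884: 30 days (June has 30).
Jul 23, 1884 → Aug 23, 1884: 31 days (July has 31).
Aug 23, 1884 → Sep 23, 1884: 31 days (August has 31).
Sep 23, 1884 → Oct 23, 1884: 30 days (September has 30).
Oct 23, 1884 → Nov 12, 1884: 20 days.
Total: 751 days.

751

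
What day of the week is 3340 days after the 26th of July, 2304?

Wednesday

First find the weekday of Jul 26, 2304. Doomsday rule: the anchor day for the 2300s is Wednesday. For year 04: 4÷12 = 0 r 4, and 4÷4 = 1, so 0+4+1 = 5.
Wednesday + 5 ≡ Monday — that's 2304's doomsday.
In July the doomsday date is Jul 11.
Jul 26 is 15 days after Jul 11; 15 mod 7 = 1, so Monday + 1 = Tuesday.
3340 mod 7 = 1, so 3340 days after a Tuesday is Tuesday + 1 = Wednesday.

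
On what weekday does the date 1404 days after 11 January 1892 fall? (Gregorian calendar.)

Friday

Jan 11, 1892 is a Monday.
1404 mod 7 = 4, so 1404 days after a Monday is Monday + 4 = Friday.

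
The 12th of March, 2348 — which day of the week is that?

Doomsday rule: the anchor day for the 2300s is Wednesday. For year 48: 48÷12 = 4 r 0, and 0÷4 = 0, so 4+0+0 = 4.
Wednesday + 4 ≡ Sunday — that's 2348's doomsday.
In March the doomsday date is Mar 14.
Mar 12 is 2 days before Mar 14; 2 mod 7 = 2, so Sunday − 2 = Friday.

Friday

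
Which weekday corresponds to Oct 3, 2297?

Doomsday rule: the anchor day for the 2200s is Friday. For year 97: 97÷12 = 8 r 1, and 1÷4 = 0, so 8+1+0 = 9.
Friday + 9 ≡ Sunday — that's 2297's doomsday.
In October the doomsday date is Oct 10.
Oct 3 is 7 days before Oct 10; 7 mod 7 = 0, so Sunday − 0 = Sunday.

Sunday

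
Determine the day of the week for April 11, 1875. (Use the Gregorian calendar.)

Sunday

January 1, 1875 is a Friday.
Jan 1, 1875 → Feb 1, 1875: 31 days (January has 31).
Feb 1, 1875 → Mar 1, 1875: 28 days (February has 28).
Mar 1, 1875 → Apr 1, 1875: 31 days (March has 31).
Apr 1, 1875 → Apr 11, 1875: 10 days.
Total: 100 days.
100 mod 7 = 2, so Friday + 2 = Sunday.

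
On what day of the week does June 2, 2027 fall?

Doomsday rule: the anchor day for the 2000s is Tuesday. For year 27: 27÷12 = 2 r 3, and 3÷4 = 0, so 2+3+0 = 5.
Tuesday + 5 ≡ Sunday — that's 2027's doomsday.
In June the doomsday date is Jun 6.
Jun 2 is 4 days before Jun 6; 4 mod 7 = 4, so Sunday − 4 = Wednesday.

Wednesday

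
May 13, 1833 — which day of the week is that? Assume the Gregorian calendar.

Monday

Doomsday rule: the anchor day for the 1800s is Friday. For year 33: 33÷12 = 2 r 9, and 9÷4 = 2, so 2+9+2 = 13.
Friday + 13 ≡ Thursday — that's 1833's doomsday.
In May the doomsday date is May 9.
May 13 is 4 days after May 9; 4 mod 7 = 4, so Thursday + 4 = Monday.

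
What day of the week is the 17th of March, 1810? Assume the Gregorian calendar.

Doomsday rule: the anchor day for the 1800s is Friday. For year 10: 10÷12 = 0 r 10, and 10÷4 = 2, so 0+10+2 = 12.
Friday + 12 ≡ Wednesday — that's 1810's doomsday.
In March the doomsday date is Mar 14.
Mar 17 is 3 days after Mar 14; 3 mod 7 = 3, so Wednesday + 3 = Saturday.

Saturday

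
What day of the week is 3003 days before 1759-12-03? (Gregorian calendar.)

First find the weekday of Dec 3, 1759. Doomsday rule: the anchor day for the 1700s is Sunday. For year 59: 59÷12 = 4 r 11, and 11÷4 = 2, so 4+11+2 = 17.
Sunday + 17 ≡ Wednesday — that's 1759's doomsday.
In December the doomsday date is Dec 12.
Dec 3 is 9 days before Dec 12; 9 mod 7 = 2, so Wednesday − 2 = Monday.
3003 mod 7 = 0, so 3003 days before a Monday is Monday − 0 = Monday.

Monday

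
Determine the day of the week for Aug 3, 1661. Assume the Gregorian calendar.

Wednesday

Doomsday rule: the anchor day for the 1600s is Tuesday. For year 61: 61÷12 = 5 r 1, and 1÷4 = 0, so 5+1+0 = 6.
Tuesday + 6 ≡ Monday — that's 1661's doomsday.
In August the doomsday date is Aug 8.
Aug 3 is 5 days before Aug 8; 5 mod 7 = 5, so Monday − 5 = Wednesday.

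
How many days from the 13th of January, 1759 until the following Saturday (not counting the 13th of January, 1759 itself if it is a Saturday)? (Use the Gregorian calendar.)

Jan 13, 1759 is a Saturday.
From Saturday to the next Saturday is 7 days.

7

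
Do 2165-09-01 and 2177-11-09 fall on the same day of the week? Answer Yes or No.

From Sep 1, 2165 to Nov 9, 2177 is 4452 days.
4452 mod 7 = 0, so they are the same weekday.
(Sep 1, 2165 is a Sunday; Nov 9, 2177 is a Sunday.)

Yes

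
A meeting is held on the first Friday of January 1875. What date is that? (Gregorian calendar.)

January 1, 1875 is a Friday.
The first Friday is therefore January 1 (same day).

January 1, 1875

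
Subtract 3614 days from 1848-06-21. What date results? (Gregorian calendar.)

July 30, 1838

−366 (one year; includes Feb 29, 1848) → Jun 21, 1847 (3248 left).
−365 (one year) → Jun 21, 1846 (2883 left).
−365 (one year) → Jun 21, 1845 (2518 left).
−365 (one year) → Jun 21, 1844 (2153 left).
−366 (one year; includes Feb 29, 1844) → Jun 21, 1843 (1787 left).
−365 (one year) → Jun 21, 1842 (1422 left).
−365 (one year) → Jun 21, 1841 (1057 left).
−365 (one year) → Jun 21, 1840 (692 left).
−366 (one year; includes Feb 29, 1840) → Jun 21, 1839 (326 left).
−21 → May 31, 1839 (end of May, 31 days; 305 left).
−31 → Apr 30, 1839 (end of Apr, 30 days; 274 left).
−30 → Mar 31, 1839 (end of Mar, 31 days; 244 left).
−31 → Feb 28, 1839 (end of Feb, 28 days; 213 left).
−28 → Jan 31, 1839 (end of Jan, 31 days; 185 left).
−31 → Dec 31, 1838 (end of Dec, 31 days; 154 left).
−31 → Nov 30, 1838 (end of Nov, 30 days; 123 left).
−30 → Oct 31, 1838 (end of Oct, 31 days; 93 left).
−31 → Sep 30, 1838 (end of Sep, 30 days; 62 left).
−30 → Aug 31, 1838 (end of Aug, 31 days; 32 left).
−31 → Jul 31, 1838 (end of Jul, 31 days; 1 left).
−1 → Jul 30, 1838.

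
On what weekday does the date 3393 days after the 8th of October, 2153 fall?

Saturday

Oct 8, 2153 is a Monday.
3393 mod 7 = 5, so 3393 days after a Monday is Monday + 5 = Saturday.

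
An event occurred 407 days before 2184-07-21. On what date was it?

June 10, 2183

−366 (one year; includes Feb 29, 2184) → Jul 21, 2183 (41 left).
−21 → Jun 30, 2183 (end of Jun, 30 days; 20 left).
−20 → Jun 10, 2183.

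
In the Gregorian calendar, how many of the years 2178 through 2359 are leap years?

43

Multiples of 4 in [2178,2359]: 45.
Of those, multiples of 100: 2 (not leap unless ÷400).
Multiples of 400: 0.
Leap years = 45 − 2 + 0 = 43.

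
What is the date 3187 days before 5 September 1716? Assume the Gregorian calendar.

December 15, 1707

−366 (one year; includes Feb 29, 1716) → Sep 5, 1715 (2821 left).
−365 (one year) → Sep 5, 1714 (2456 left).
−365 (one year) → Sep 5, 1713 (2091 left).
−365 (one year) → Sep 5, 1712 (1726 left).
−366 (one year; includes Feb 29, 1712) → Sep 5, 1711 (1360 left).
−365 (one year) → Sep 5, 1710 (995 left).
−365 (one year) → Sep 5, 1709 (630 left).
−365 (one year) → Sep 5, 1708 (265 left).
−5 → Aug 31, 1708 (end of Aug, 31 days; 260 left).
−31 → Jul 31, 1708 (end of Jul, 31 days; 229 left).
−31 → Jun 30, 1708 (end of Jun, 30 days; 198 left).
−30 → May 31, 1708 (end of May, 31 days; 168 left).
−31 → Apr 30, 1708 (end of Apr, 30 days; 137 left).
−30 → Mar 31, 1708 (end of Mar, 31 days; 107 left).
−31 → Feb 29, 1708 (end of Feb, 29 days; 76 left).
−29 → Jan 31, 1708 (end of Jan, 31 days; 47 left).
−31 → Dec 31, 1707 (end of Dec, 31 days; 16 left).
−16 → Dec 15, 1707.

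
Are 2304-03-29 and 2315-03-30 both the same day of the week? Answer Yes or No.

Yes

From Mar 29, 2304 to Mar 30, 2315 is 4018 days.
4018 mod 7 = 0, so they are the same weekday.
(Mar 29, 2304 is a Tuesday; Mar 30, 2315 is a Tuesday.)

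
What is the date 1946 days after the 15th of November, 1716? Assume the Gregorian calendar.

+365 (one year) → Nov 15, 1717 (1581 left).
+365 (one year) → Nov 15, 1718 (1216 left).
+365 (one year) → Nov 15, 1719 (851 left).
+366 (one year; includes Feb 29, 1720) → Nov 15, 1720 (485 left).
+365 (one year) → Nov 15, 1721 (120 left).
Nov has 30 days: +16 → Dec 1, 1721 (104 left).
Dec has 31 days: +31 → Jan 1, 1722 (73 left).
Jan has 31 days: +31 → Feb 1, 1722 (42 left).
Feb has 28 days: +28 → Mar 1, 1722 (14 left).
+14 → Mar 15, 1722.

March 15, 1722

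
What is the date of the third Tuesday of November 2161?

November 17, 2161

November 1, 2161 is a Sunday.
The first Tuesday is therefore November 3 (2 days later).
The third Tuesday is 3 + 2×7 = November 17.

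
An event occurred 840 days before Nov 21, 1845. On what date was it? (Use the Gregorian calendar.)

August 4, 1843

−365 (one year) → Nov 21, 1844 (475 left).
−366 (one year; includes Feb 29, 1844) → Nov 21, 1843 (109 left).
−21 → Oct 31, 1843 (end of Oct, 31 days; 88 left).
−31 → Sep 30, 1843 (end of Sep, 30 days; 57 left).
−30 → Aug 31, 1843 (end of Aug, 31 days; 27 left).
−27 → Aug 4, 1843.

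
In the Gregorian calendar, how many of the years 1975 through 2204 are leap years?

Multiples of 4 in [1975,2204]: 58.
Of those, multiples of 100: 3 (not leap unless ÷400).
Multiples of 400: 1.
Leap years = 58 − 3 + 1 = 56.

56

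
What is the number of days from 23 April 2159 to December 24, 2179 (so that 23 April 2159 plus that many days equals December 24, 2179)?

Apr 23, 2159 → Apr 23, 2160: 366 days (Feb 29, 2160 is in that span).
Apr 23, 2160 → Apr 23, 2161: 365 days.
Apr 23, 2161 → Apr 23, 2162: 365 days.
Apr 23, 2162 → Apr 23, 2163: 365 days.
Apr 23, 2163 → Apr 23, 2164: 366 days (Feb 29, 2164 is in that span).
Apr 23, 2164 → Apr 23, 2165: 365 days.
Apr 23, 2165 → Apr 23, 2166: 365 days.
Apr 23, 2166 → Apr 23, 2167: 365 days.
Apr 23, 2167 → Apr 23, 2168: 366 days (Feb 29, 2168 is in that span).
Apr 23, 2168 → Apr 23, 2169: 365 days.
Apr 23, 2169 → Apr 23, 2170: 365 days.
Apr 23, 2170 → Apr 23, 2171: 365 days.
Apr 23, 2171 → Apr 23, 2172: 366 days (Feb 29, 2172 is in that span).
Apr 23, 2172 → Apr 23, 2173: 365 days.
Apr 23, 2173 → Apr 23, 2174: 365 days.
Apr 23, 2174 → Apr 23, 2175: 365 days.
Apr 23, 2175 → Apr 23, 2176: 366 days (Feb 29, 2176 is in that span).
Apr 23, 2176 → Apr 23, 2177: 365 days.
Apr 23, 2177 → Apr 23, 2178: 365 days.
Apr 23, 2178 → Apr 23, 2179: 365 days.
Apr 23, 2179 → May 23, 2179: 30 days (April has 30).
May 23, 2179 → Jun 23, 2179: 31 days (May has 31).
Jun 23, 2179 → Jul 23, 2179: 30 days (June has 30).
Jul 23, 2179 → Aug 23, 2179: 31 days (July has 31).
Aug 23, 2179 → Sep 23, 2179: 31 days (August has 31).
Sep 23, 2179 → Oct 23, 2179: 30 days (September has 30).
Oct 23, 2179 → Nov 23, 2179: 31 days (October has 31).
Nov 23, 2179 → Dec 23, 2179: 30 days (November has 30).
Dec 23, 2179 → Dec 24, 2179: 1 days.
Total: 7550 days.

7550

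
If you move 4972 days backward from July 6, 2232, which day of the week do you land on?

First find the weekday of Jul 6, 2232. Doomsday rule: the anchor day for the 2200s is Friday. For year 32: 32÷12 = 2 r 8, and 8÷4 = 2, so 2+8+2 = 12.
Friday + 12 ≡ Wednesday — that's 2232's doomsday.
In July the doomsday date is Jul 11.
Jul 6 is 5 days before Jul 11; 5 mod 7 = 5, so Wednesday − 5 = Friday.
4972 mod 7 = 2, so 4972 days before a Friday is Friday − 2 = Wednesday.

Wednesday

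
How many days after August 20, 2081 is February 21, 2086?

1646

Aug 20, 2081 → Aug 20, 2082: 365 days.
Aug 20, 2082 → Aug 20, 2083: 365 days.
Aug 20, 2083 → Aug 20, 2084: 366 days (Feb 29, 2084 is in that span).
Aug 20, 2084 → Aug 20, 2085: 365 days.
Aug 20, 2085 → Sep 20, 2085: 31 days (August has 31).
Sep 20, 2085 → Oct 20, 2085: 30 days (September has 30).
Oct 20, 2085 → Nov 20, 2085: 31 days (October has 31).
Nov 20, 2085 → Dec 20, 2085: 30 days (November has 30).
Dec 20, 2085 → Jan 20, 2086: 31 days (December has 31).
Jan 20, 2086 → Feb 20, 2086: 31 days (January has 31).
Feb 20, 2086 → Feb 21, 2086: 1 days.
Total: 1646 days.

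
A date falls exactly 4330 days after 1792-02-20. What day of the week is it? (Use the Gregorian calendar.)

Friday

First find the weekday of Feb 20, 1792. Doomsday rule: the anchor day for the 1700s is Sunday. For year 92: 92÷12 = 7 r 8, and 8÷4 = 2, so 7+8+2 = 17.
Sunday + 17 ≡ Wednesday — that's 1792's doomsday.
In February the doomsday date is Feb 29 (1792 is a leap year (divisible by 4)).
Feb 20 is 9 days before Feb 29; 9 mod 7 = 2, so Wednesday − 2 = Monday.
4330 mod 7 = 4, so 4330 days after a Monday is Monday + 4 = Friday.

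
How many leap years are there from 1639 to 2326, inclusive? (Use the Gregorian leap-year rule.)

166

Multiples of 4 in [1639,2326]: 172.
Of those, multiples of 100: 7 (not leap unless ÷400).
Multiples of 400: 1.
Leap years = 172 − 7 + 1 = 166.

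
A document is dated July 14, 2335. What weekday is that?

Doomsday rule: the anchor day for the 2300s is Wednesday. For year 35: 35÷12 = 2 r 11, and 11÷4 = 2, so 2+11+2 = 15.
Wednesday + 15 ≡ Thursday — that's 2335's doomsday.
In July the doomsday date is Jul 11.
Jul 14 is 3 days after Jul 11; 3 mod 7 = 3, so Thursday + 3 = Sunday.

Sunday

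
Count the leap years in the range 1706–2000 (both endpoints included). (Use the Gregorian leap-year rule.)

72

Multiples of 4 in [1706,2000]: 74.
Of those, multiples of 100: 3 (not leap unless ÷400).
Multiples of 400: 1.
Leap years = 74 − 3 + 1 = 72.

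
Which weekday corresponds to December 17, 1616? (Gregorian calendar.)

Doomsday rule: the anchor day for the 1600s is Tuesday. For year 16: 16÷12 = 1 r 4, and 4÷4 = 1, so 1+4+1 = 6.
Tuesday + 6 ≡ Monday — that's 1616's doomsday.
In December the doomsday date is Dec 12.
Dec 17 is 5 days after Dec 12; 5 mod 7 = 5, so Monday + 5 = Saturday.

Saturday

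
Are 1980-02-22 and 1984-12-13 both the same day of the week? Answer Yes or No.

No

From Feb 22, 1980 to Dec 13, 1984 is 1756 days.
1756 mod 7 = 6, so they are different weekdays.
(Feb 22, 1980 is a Friday; Dec 13, 1984 is a Thursday.)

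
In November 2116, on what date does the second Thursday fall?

November 1, 2116 is a Sunday.
The first Thursday is therefore November 5 (4 days later).
The second Thursday is 5 + 1×7 = November 12.

November 12, 2116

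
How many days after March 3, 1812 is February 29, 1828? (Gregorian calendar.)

5841

Mar 3, 1812 → Mar 3, 1813: 365 days.
Mar 3, 1813 → Mar 3, 1814: 365 days.
Mar 3, 1814 → Mar 3, 1815: 365 days.
Mar 3, 1815 → Mar 3, 1816: 366 days (Feb 29, 1816 is in that span).
Mar 3, 1816 → Mar 3, 1817: 365 days.
Mar 3, 1817 → Mar 3, 1818: 365 days.
Mar 3, 1818 → Mar 3, 1819: 365 days.
Mar 3, 1819 → Mar 3, 1820: 366 days (Feb 29, 1820 is in that span).
Mar 3, 1820 → Mar 3, 1821: 365 days.
Mar 3, 1821 → Mar 3, 1822: 365 days.
Mar 3, 1822 → Mar 3, 1823: 365 days.
Mar 3, 1823 → Mar 3, 1824: 366 days (Feb 29, 1824 is in that span).
Mar 3, 1824 → Mar 3, 1825: 365 days.
Mar 3, 1825 → Mar 3, 1826: 365 days.
Mar 3, 1826 → Mar 3, 1827: 365 days.
Mar 3, 1827 → Apr 3, 1827: 31 days (March has 31).
Apr 3, 1827 → May 3, 1827: 30 days (April has 30).
May 3, 1827 → Jun 3, 1827: 31 days (May has 31).
Jun 3, 1827 → Jul 3, 1827: 30 days (June has 30).
Jul 3, 1827 → Aug 3, 1827: 31 days (July has 31).
Aug 3, 1827 → Sep 3, 1827: 31 days (August has 31).
Sep 3, 1827 → Oct 3, 1827: 30 days (September has 30).
Oct 3, 1827 → Nov 3, 1827: 31 days (October has 31).
Nov 3, 1827 → Dec 3, 1827: 30 days (November has 30).
Dec 3, 1827 → Jan 3, 1828: 31 days (December has 31).
Jan 3, 1828 → Feb 3, 1828: 31 days (January has 31).
Feb 3, 1828 → Feb 29, 1828: 26 days.
Total: 5841 days.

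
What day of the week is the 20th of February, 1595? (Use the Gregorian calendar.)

Doomsday rule: the anchor day for the 1500s is Wednesday. For year 95: 95÷12 = 7 r 11, and 11÷4 = 2, so 7+11+2 = 20.
Wednesday + 20 ≡ Tuesday — that's 1595's doomsday.
In February the doomsday date is Feb 28 (1595 is not a leap year).
Feb 20 is 8 days before Feb 28; 8 mod 7 = 1, so Tuesday − 1 = Monday.

Monday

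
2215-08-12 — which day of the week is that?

Doomsday rule: the anchor day for the 2200s is Friday. For year 15: 15÷12 = 1 r 3, and 3÷4 = 0, so 1+3+0 = 4.
Friday + 4 ≡ Tuesday — that's 2215's doomsday.
In August the doomsday date is Aug 8.
Aug 12 is 4 days after Aug 8; 4 mod 7 = 4, so Tuesday + 4 = Saturday.

Saturday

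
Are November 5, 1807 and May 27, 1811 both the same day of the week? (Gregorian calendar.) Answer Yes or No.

From Nov 5, 1807 to May 27, 1811 is 1299 days.
1299 mod 7 = 4, so they are different weekdays.
(Nov 5, 1807 is a Thursday; May 27, 1811 is a Monday.)

No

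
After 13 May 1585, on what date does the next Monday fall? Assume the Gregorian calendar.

May 13, 1585 is a Monday.
From Monday to the next Monday is 7 days.
May 13, 1585 + 7 = May 20, 1585.

May 20, 1585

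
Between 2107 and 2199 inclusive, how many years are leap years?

23

Multiples of 4 in [2107,2199]: 23.
Of those, multiples of 100: 0 (not leap unless ÷400).
Multiples of 400: 0.
Leap years = 23 − 0 + 0 = 23.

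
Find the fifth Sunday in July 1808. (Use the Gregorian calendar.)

July 31, 1808

July 1, 1808 is a Friday.
The first Sunday is therefore July 3 (2 days later).
The fifth Sunday is 3 + 4×7 = July 31.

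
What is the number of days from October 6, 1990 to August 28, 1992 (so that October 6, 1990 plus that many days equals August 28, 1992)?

Oct 6, 1990 → Oct 6, 1991: 365 days.
Oct 6, 1991 → Nov 6, 1991: 31 days (October has 31).
Nov 6, 1991 → Dec 6, 1991: 30 days (November has 30).
Dec 6, 1991 → Jan 6, 1992: 31 days (December has 31).
Jan 6, 1992 → Feb 6, 1992: 31 days (January has 31).
Feb 6, 1992 → Mar 6, 1992: 29 days (February has 29).
Mar 6, 1992 → Apr 6, 1992: 31 days (March has 31).
Apr 6, 1992 → May 6, 1992: 30 days (April has 30).
May 6, 1992 → Jun 6, 1992: 31 days (May has 31).
Jun 6, 1992 → Jul 6, 1992: 30 days (June has 30).
Jul 6, 1992 → Aug 6, 1992: 31 days (July has 31).
Aug 6, 1992 → Aug 28, 1992: 22 days.
Total: 692 days.

692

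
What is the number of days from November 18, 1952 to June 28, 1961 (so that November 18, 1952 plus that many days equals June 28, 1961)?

Nov 18, 1952 → Nov 18, 1953: 365 days.
Nov 18, 1953 → Nov 18, 1954: 365 days.
Nov 18, 1954 → Nov 18, 1955: 365 days.
Nov 18, 1955 → Nov 18, 1956: 366 days (Feb 29, 1956 is in that span).
Nov 18, 1956 → Nov 18, 1957: 365 days.
Nov 18, 1957 → Nov 18, 1958: 365 days.
Nov 18, 1958 → Nov 18, 1959: 365 days.
Nov 18, 1959 → Nov 18, 1960: 366 days (Feb 29, 1960 is in that span).
Nov 18, 1960 → Dec 18, 1960: 30 days (November has 30).
Dec 18, 1960 → Jan 18, 1961: 31 days (December has 31).
Jan 18, 1961 → Feb 18, 1961: 31 days (January has 31).
Feb 18, 1961 → Mar 18, 1961: 28 days (February has 28).
Mar 18, 1961 → Apr 18, 1961: 31 days (March has 31).
Apr 18, 1961 → May 18, 1961: 30 days (April has 30).
May 18, 1961 → Jun 18, 1961: 31 days (May has 31).
Jun 18, 1961 → Jun 28, 1961: 10 days.
Total: 3144 days.

3144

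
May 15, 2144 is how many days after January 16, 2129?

Jan 16, 2129 → Jan 16, 2130: 365 days.
Jan 16, 2130 → Jan 16, 2131: 365 days.
Jan 16, 2131 → Jan 16, 2132: 365 days.
Jan 16, 2132 → Jan 16, 2133: 366 days (Feb 29, 2132 is in that span).
Jan 16, 2133 → Jan 16, 2134: 365 days.
Jan 16, 2134 → Jan 16, 2135: 365 days.
Jan 16, 2135 → Jan 16, 2136: 365 days.
Jan 16, 2136 → Jan 16, 2137: 366 days (Feb 29, 2136 is in that span).
Jan 16, 2137 → Jan 16, 2138: 365 days.
Jan 16, 2138 → Jan 16, 2139: 365 days.
Jan 16, 2139 → Jan 16, 2140: 365 days.
Jan 16, 2140 → Jan 16, 2141: 366 days (Feb 29, 2140 is in that span).
Jan 16, 2141 → Jan 16, 2142: 365 days.
Jan 16, 2142 → Jan 16, 2143: 365 days.
Jan 16, 2143 → Jan 16, 2144: 365 days.
Jan 16, 2144 → Feb 16, 2144: 31 days (January has 31).
Feb 16, 2144 → Mar 16, 2144: 29 days (February has 29).
Mar 16, 2144 → Apr 16, 2144: 31 days (March has 31).
Apr 16, 2144 → May 15, 2144: 29 days.
Total: 5598 days.

5598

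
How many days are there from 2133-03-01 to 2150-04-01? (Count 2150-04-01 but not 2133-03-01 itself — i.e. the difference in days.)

6240

Mar 1, 2133 → Mar 1, 2134: 365 days.
Mar 1, 2134 → Mar 1, 2135: 365 days.
Mar 1, 2135 → Mar 1, 2136: 366 days (Feb 29, 2136 is in that span).
Mar 1, 2136 → Mar 1, 2137: 365 days.
Mar 1, 2137 → Mar 1, 2138: 365 days.
Mar 1, 2138 → Mar 1, 2139: 365 days.
Mar 1, 2139 → Mar 1, 2140: 366 days (Feb 29, 2140 is in that span).
Mar 1, 2140 → Mar 1, 2141: 365 days.
Mar 1, 2141 → Mar 1, 2142: 365 days.
Mar 1, 2142 → Mar 1, 2143: 365 days.
Mar 1, 2143 → Mar 1, 2144: 366 days (Feb 29, 2144 is in that span).
Mar 1, 2144 → Mar 1, 2145: 365 days.
Mar 1, 2145 → Mar 1, 2146: 365 days.
Mar 1, 2146 → Mar 1, 2147: 365 days.
Mar 1, 2147 → Mar 1, 2148: 366 days (Feb 29, 2148 is in that span).
Mar 1, 2148 → Mar 1, 2149: 365 days.
Mar 1, 2149 → Apr 1, 2149: 31 days (March has 31).
Apr 1, 2149 → May 1, 2149: 30 days (April has 30).
May 1, 2149 → Jun 1, 2149: 31 days (May has 31).
Jun 1, 2149 → Jul 1, 2149: 30 days (June has 30).
Jul 1, 2149 → Aug 1, 2149: 31 days (July has 31).
Aug 1, 2149 → Sep 1, 2149: 31 days (August has 31).
Sep 1, 2149 → Oct 1, 2149: 30 days (September has 30).
Oct 1, 2149 → Nov 1, 2149: 31 days (October has 31).
Nov 1, 2149 → Dec 1, 2149: 30 days (November has 30).
Dec 1, 2149 → Jan 1, 2150: 31 days (December has 31).
Jan 1, 2150 → Feb 1, 2150: 31 days (January has 31).
Feb 1, 2150 → Mar 1, 2150: 28 days (February has 28).
Mar 1, 2150 → Apr 1, 2150: 31 days.
Total: 6240 days.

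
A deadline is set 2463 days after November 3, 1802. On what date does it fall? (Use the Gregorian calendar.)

+365 (one year) → Nov 3, 1803 (2098 left).
+366 (one year; includes Feb 29, 1804) → Nov 3, 1804 (1732 left).
+365 (one year) → Nov 3, 1805 (1367 left).
+365 (one year) → Nov 3, 1806 (1002 left).
+365 (one year) → Nov 3, 1807 (637 left).
+366 (one year; includes Feb 29, 1808) → Nov 3, 1808 (271 left).
Nov has 30 days: +28 → Dec 1, 1808 (243 left).
Dec has 31 days: +31 → Jan 1, 1809 (212 left).
Jan has 31 days: +31 → Feb 1, 1809 (181 left).
Feb has 28 days: +28 → Mar 1, 1809 (153 left).
Mar has 31 days: +31 → Apr 1, 1809 (122 left).
Apr has 30 days: +30 → May 1, 1809 (92 left).
May has 31 days: +31 → Jun 1, 1809 (61 left).
Jun has 30 days: +30 → Jul 1, 1809 (31 left).
Jul has 31 days: +31 → Aug 1, 1809 (0 left).

August 1, 1809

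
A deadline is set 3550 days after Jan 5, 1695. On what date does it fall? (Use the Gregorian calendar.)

+365 (one year) → Jan 5, 1696 (3185 left).
+366 (one year; includes Feb 29, 1696) → Jan 5, 1697 (2819 left).
+365 (one year) → Jan 5, 1698 (2454 left).
+365 (one year) → Jan 5, 1699 (2089 left).
+365 (one year) → Jan 5, 1700 (1724 left).
+365 (one year) → Jan 5, 1701 (1359 left).
+365 (one year) → Jan 5, 1702 (994 left).
+365 (one year) → Jan 5, 1703 (629 left).
+365 (one year) → Jan 5, 1704 (264 left).
Jan has 31 days: +27 → Feb 1, 1704 (237 left).
Feb has 29 days: +29 → Mar 1, 1704 (208 left).
Mar has 31 days: +31 → Apr 1, 1704 (177 left).
Apr has 30 days: +30 → May 1, 1704 (147 left).
May has 31 days: +31 → Jun 1, 1704 (116 left).
Jun has 30 days: +30 → Jul 1, 1704 (86 left).
Jul has 31 days: +31 → Aug 1, 1704 (55 left).
Aug has 31 days: +31 → Sep 1, 1704 (24 left).
+24 → Sep 25, 1704.

September 25, 1704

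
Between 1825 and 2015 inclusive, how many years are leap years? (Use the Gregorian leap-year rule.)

46

Multiples of 4 in [1825,2015]: 47.
Of those, multiples of 100: 2 (not leap unless ÷400).
Multiples of 400: 1.
Leap years = 47 − 2 + 1 = 46.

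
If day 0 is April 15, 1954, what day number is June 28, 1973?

7014

Apr 15, 1954 → Apr 15, 1955: 365 days.
Apr 15, 1955 → Apr 15, 1956: 366 days (Feb 29, 1956 is in that span).
Apr 15, 1956 → Apr 15, 1957: 365 days.
Apr 15, 1957 → Apr 15, 1958: 365 days.
Apr 15, 1958 → Apr 15, 1959: 365 days.
Apr 15, 1959 → Apr 15, 1960: 366 days (Feb 29, 1960 is in that span).
Apr 15, 1960 → Apr 15, 1961: 365 days.
Apr 15, 1961 → Apr 15, 1962: 365 days.
Apr 15, 1962 → Apr 15, 1963: 365 days.
Apr 15, 1963 → Apr 15, 1964: 366 days (Feb 29, 1964 is in that span).
Apr 15, 1964 → Apr 15, 1965: 365 days.
Apr 15, 1965 → Apr 15, 1966: 365 days.
Apr 15, 1966 → Apr 15, 1967: 365 days.
Apr 15, 1967 → Apr 15, 1968: 366 days (Feb 29, 1968 is in that span).
Apr 15, 1968 → Apr 15, 1969: 365 days.
Apr 15, 1969 → Apr 15, 1970: 365 days.
Apr 15, 1970 → Apr 15, 1971: 365 days.
Apr 15, 1971 → Apr 15, 1972: 366 days (Feb 29, 1972 is in that span).
Apr 15, 1972 → Apr 15, 1973: 365 days.
Apr 15, 1973 → May 15, 1973: 30 days (April has 30).
May 15, 1973 → Jun 15, 1973: 31 days (May has 31).
Jun 15, 1973 → Jun 28, 1973: 13 days.
Total: 7014 days.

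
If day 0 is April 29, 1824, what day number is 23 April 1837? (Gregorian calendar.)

Apr 29, 1824 → Apr 29, 1825: 365 days.
Apr 29, 1825 → Apr 29, 1826: 365 days.
Apr 29, 1826 → Apr 29, 1827: 365 days.
Apr 29, 1827 → Apr 29, 1828: 366 days (Feb 29, 1828 is in that span).
Apr 29, 1828 → Apr 29, 1829: 365 days.
Apr 29, 1829 → Apr 29, 1830: 365 days.
Apr 29, 1830 → Apr 29, 1831: 365 days.
Apr 29, 1831 → Apr 29, 1832: 366 days (Feb 29, 1832 is in that span).
Apr 29, 1832 → Apr 29, 1833: 365 days.
Apr 29, 1833 → Apr 29, 1834: 365 days.
Apr 29, 1834 → Apr 29, 1835: 365 days.
Apr 29, 1835 → Apr 29, 1836: 366 days (Feb 29, 1836 is in that span).
Apr 29, 1836 → May 29, 1836: 30 days (April has 30).
May 29, 1836 → Jun 29, 1836: 31 days (May has 31).
Jun 29, 1836 → Jul 29, 1836: 30 days (June has 30).
Jul 29, 1836 → Aug 29, 1836: 31 days (July has 31).
Aug 29, 1836 → Sep 29, 1836: 31 days (August has 31).
Sep 29, 1836 → Oct 29, 1836: 30 days (September has 30).
Oct 29, 1836 → Nov 29, 1836: 31 days (October has 31).
Nov 29, 1836 → Dec 29, 1836: 30 days (November has 30).
Dec 29, 1836 → Jan 29, 1837: 31 days (December has 31).
Jan 29, 1837 → Feb 28, 1837: 30 days (January has 31).
Feb 28, 1837 → Mar 28, 1837: 28 days (February has 28).
Mar 28, 1837 → Apr 23, 1837: 26 days.
Total: 4742 days.

4742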